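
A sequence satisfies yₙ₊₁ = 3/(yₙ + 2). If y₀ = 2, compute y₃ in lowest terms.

y₁ = 3/(2 + 2) = 3/4.
y₂ = 3/(3/4 + 2) = 12/11.
y₃ = 3/(12/11 + 2) = 33/34.

33/34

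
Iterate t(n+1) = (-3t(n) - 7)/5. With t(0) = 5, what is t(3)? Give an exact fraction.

t(1) = (-3·5 - 7)/5 = -22/5.
t(2) = (-3·(-22/5) - 7)/5 = 31/25.
t(3) = (-3·(31/25) - 7)/5 = -268/125.

-268/125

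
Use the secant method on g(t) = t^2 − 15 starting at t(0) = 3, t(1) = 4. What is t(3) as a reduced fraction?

213/55

g(3) = −6, g(4) = 1. t(2) = 4 − 1·(4 − 3)/(1 − (−6)) = 27/7.
g(4) = 1, g(27/7) = −6/49. t(3) = (27/7) − (−6/49)·((27/7) − 4)/((−6/49) − 1) = 213/55.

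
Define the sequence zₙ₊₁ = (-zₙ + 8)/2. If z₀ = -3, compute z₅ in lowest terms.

z₁ = (-(-3) + 8)/2 = 11/2.
z₂ = (-(11/2) + 8)/2 = 5/4.
z₃ = (-(5/4) + 8)/2 = 27/8.
z₄ = (-(27/8) + 8)/2 = 37/16.
z₅ = (-(37/16) + 8)/2 = 91/32.

91/32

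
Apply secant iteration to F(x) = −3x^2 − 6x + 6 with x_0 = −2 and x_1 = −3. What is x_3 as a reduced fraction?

−30/11

F(−2) = 6, F(−3) = −3. x_2 = (−3) − (−3)·((−3) − (−2))/((−3) − 6) = −8/3.
F(−3) = −3, F(−8/3) = 2/3. x_3 = (−8/3) − (2/3)·((−8/3) − (−3))/((2/3) − (−3)) = −30/11.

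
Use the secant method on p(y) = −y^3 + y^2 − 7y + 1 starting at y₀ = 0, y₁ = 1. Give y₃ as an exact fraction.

p(0) = 1, p(1) = −6. y₂ = 1 − (−6)·(1 − 0)/((−6) − 1) = 1/7.
p(1) = −6, p(1/7) = 6/343. y₃ = (1/7) − (6/343)·((1/7) − 1)/((6/343) − (−6)) = 25/172.

25/172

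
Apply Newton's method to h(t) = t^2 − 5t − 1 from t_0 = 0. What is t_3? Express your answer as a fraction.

h'(t) = 2t − 5.
h(0) = −1, h'(0) = −5, so t_1 = 0 − (−1)/(−5) = −1/5.
h(−1/5) = 1/25, h'(−1/5) = −27/5, so t_2 = (−1/5) − (1/25)/(−27/5) = −26/135.
h(−26/135) = 1/18225, h'(−26/135) = −727/135, so t_3 = (−26/135) − (1/18225)/(−727/135) = −18901/98145.

−18901/98145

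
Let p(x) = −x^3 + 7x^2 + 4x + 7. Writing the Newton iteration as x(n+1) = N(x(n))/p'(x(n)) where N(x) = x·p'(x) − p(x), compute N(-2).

37

p'(x) = −3x^2 + 14x + 4.
N(x) = x·p'(x) − p(x) = x·(−3x^2 + 14x + 4) − (−x^3 + 7x^2 + 4x + 7) = −2x^3 + 7x^2 − 7.
N(-2) = 37.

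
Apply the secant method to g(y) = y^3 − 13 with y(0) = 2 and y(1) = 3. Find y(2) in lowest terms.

g(2) = −5, g(3) = 14. y(2) = 3 − 14·(3 − 2)/(14 − (−5)) = 43/19.

43/19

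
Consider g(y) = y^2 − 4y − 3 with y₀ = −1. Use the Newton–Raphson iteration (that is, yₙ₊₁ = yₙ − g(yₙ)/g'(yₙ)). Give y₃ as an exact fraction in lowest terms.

g'(y) = 2y − 4.
g(−1) = 2, g'(−1) = −6, so y₁ = (−1) − 2/(−6) = −2/3.
g(−2/3) = 1/9, g'(−2/3) = −16/3, so y₂ = (−2/3) − (1/9)/(−16/3) = −31/48.
g(−31/48) = 1/2304, g'(−31/48) = −127/24, so y₃ = (−31/48) − (1/2304)/(−127/24) = −7873/12192.

−7873/12192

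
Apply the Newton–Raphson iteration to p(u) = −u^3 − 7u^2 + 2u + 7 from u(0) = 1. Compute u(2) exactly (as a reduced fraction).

58697/55170

p'(u) = −3u^2 − 14u + 2.
p(1) = 1, p'(1) = −15, so u(1) = 1 − 1/(−15) = 16/15.
p(16/15) = −151/3375, p'(16/15) = −1226/75, so u(2) = (16/15) − (−151/3375)/(−1226/75) = 58697/55170.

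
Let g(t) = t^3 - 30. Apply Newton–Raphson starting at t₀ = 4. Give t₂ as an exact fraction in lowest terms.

700399/224676

g'(t) = 3t^2.
g(4) = 34, g'(4) = 48, so t₁ = 4 - 34/48 = 79/24.
g(79/24) = 78319/13824, g'(79/24) = 6241/192, so t₂ = (79/24) - (78319/13824)/(6241/192) = 700399/224676.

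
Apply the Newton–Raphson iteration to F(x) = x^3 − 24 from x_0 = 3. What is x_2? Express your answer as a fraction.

F'(x) = 3x^2.
F(3) = 3, F'(3) = 27, so x_1 = 3 − 3/27 = 26/9.
F(26/9) = 80/729, F'(26/9) = 676/27, so x_2 = (26/9) − (80/729)/(676/27) = 13162/4563.

13162/4563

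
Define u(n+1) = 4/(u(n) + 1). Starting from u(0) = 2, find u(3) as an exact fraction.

28/19

u(1) = 4/(2 + 1) = 4/3.
u(2) = 4/(4/3 + 1) = 12/7.
u(3) = 4/(12/7 + 1) = 28/19.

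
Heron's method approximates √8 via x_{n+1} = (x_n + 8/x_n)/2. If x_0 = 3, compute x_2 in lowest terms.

577/204

x_1 = (3 + 8/3)/2 = 17/6.
x_2 = (17/6 + 8/(17/6))/2 = 577/204.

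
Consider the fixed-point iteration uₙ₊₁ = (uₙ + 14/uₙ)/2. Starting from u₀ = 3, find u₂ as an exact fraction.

u₁ = (3 + 14/3)/2 = 23/6.
u₂ = (23/6 + 14/(23/6))/2 = 1033/276.

1033/276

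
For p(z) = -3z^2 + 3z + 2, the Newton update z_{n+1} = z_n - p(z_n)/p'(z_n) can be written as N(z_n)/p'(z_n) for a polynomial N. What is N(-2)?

p'(z) = -6z + 3.
N(z) = z·p'(z) - p(z) = z·(-6z + 3) - (-3z^2 + 3z + 2) = -3z^2 - 2.
N(-2) = -14.

-14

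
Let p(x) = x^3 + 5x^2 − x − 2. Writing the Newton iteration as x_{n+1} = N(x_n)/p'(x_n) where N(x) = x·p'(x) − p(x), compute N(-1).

p'(x) = 3x^2 + 10x − 1.
N(x) = x·p'(x) − p(x) = x·(3x^2 + 10x − 1) − (x^3 + 5x^2 − x − 2) = 2x^3 + 5x^2 + 2.
N(-1) = 5.

5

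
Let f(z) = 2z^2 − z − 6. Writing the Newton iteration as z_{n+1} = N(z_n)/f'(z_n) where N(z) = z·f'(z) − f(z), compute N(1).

8

f'(z) = 4z − 1.
N(z) = z·f'(z) − f(z) = z·(4z − 1) − (2z^2 − z − 6) = 2z^2 + 6.
N(1) = 8.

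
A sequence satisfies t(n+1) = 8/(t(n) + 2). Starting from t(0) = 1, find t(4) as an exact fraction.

t(1) = 8/(1 + 2) = 8/3.
t(2) = 8/(8/3 + 2) = 12/7.
t(3) = 8/(12/7 + 2) = 28/13.
t(4) = 8/(28/13 + 2) = 52/27.

52/27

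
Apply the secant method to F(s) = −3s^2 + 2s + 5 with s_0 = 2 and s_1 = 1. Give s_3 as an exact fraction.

F(2) = −3, F(1) = 4. s_2 = 1 − 4·(1 − 2)/(4 − (−3)) = 11/7.
F(1) = 4, F(11/7) = 36/49. s_3 = (11/7) − (36/49)·((11/7) − 1)/((36/49) − 4) = 17/10.

17/10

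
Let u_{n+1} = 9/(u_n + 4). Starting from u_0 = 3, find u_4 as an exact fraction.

1899/1177

u_1 = 9/(3 + 4) = 9/7.
u_2 = 9/(9/7 + 4) = 63/37.
u_3 = 9/(63/37 + 4) = 333/211.
u_4 = 9/(333/211 + 4) = 1899/1177.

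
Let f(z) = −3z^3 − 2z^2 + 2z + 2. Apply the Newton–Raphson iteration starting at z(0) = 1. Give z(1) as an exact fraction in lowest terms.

f'(z) = −9z^2 − 4z + 2.
f(1) = −1, f'(1) = −11, so z(1) = 1 − (−1)/(−11) = 10/11.

10/11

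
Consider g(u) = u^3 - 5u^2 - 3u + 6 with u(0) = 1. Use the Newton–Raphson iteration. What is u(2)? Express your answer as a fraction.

1432/1595

g'(u) = 3u^2 - 10u - 3.
g(1) = -1, g'(1) = -10, so u(1) = 1 - (-1)/(-10) = 9/10.
g(9/10) = -21/1000, g'(9/10) = -957/100, so u(2) = (9/10) - (-21/1000)/(-957/100) = 1432/1595.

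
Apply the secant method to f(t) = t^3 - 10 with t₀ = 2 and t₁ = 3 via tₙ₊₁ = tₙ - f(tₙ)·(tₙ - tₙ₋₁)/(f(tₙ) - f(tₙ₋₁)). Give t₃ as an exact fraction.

f(2) = -2, f(3) = 17. t₂ = 3 - 17·(3 - 2)/(17 - (-2)) = 40/19.
f(3) = 17, f(40/19) = -4590/6859. t₃ = (40/19) - (-4590/6859)·((40/19) - 3)/((-4590/6859) - 17) = 15250/7129.

15250/7129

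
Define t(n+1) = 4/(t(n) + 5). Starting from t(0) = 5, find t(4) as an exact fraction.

620/883

t(1) = 4/(5 + 5) = 2/5.
t(2) = 4/(2/5 + 5) = 20/27.
t(3) = 4/(20/27 + 5) = 108/155.
t(4) = 4/(108/155 + 5) = 620/883.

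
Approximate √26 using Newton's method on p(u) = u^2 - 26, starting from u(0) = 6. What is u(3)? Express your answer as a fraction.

7196593/1411368

p'(u) = 2u.
p(6) = 10, p'(6) = 12, so u(1) = 6 - 10/12 = 31/6.
p(31/6) = 25/36, p'(31/6) = 31/3, so u(2) = (31/6) - (25/36)/(31/3) = 1897/372.
p(1897/372) = 625/138384, p'(1897/372) = 1897/186, so u(3) = (1897/372) - (625/138384)/(1897/186) = 7196593/1411368.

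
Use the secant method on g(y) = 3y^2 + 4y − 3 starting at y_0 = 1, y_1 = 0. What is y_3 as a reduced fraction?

g(1) = 4, g(0) = −3. y_2 = 0 − (−3)·(0 − 1)/((−3) − 4) = 3/7.
g(0) = −3, g(3/7) = −36/49. y_3 = (3/7) − (−36/49)·((3/7) − 0)/((−36/49) − (−3)) = 21/37.

21/37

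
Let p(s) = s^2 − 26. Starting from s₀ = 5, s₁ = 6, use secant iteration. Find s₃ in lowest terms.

311/61

p(5) = −1, p(6) = 10. s₂ = 6 − 10·(6 − 5)/(10 − (−1)) = 56/11.
p(6) = 10, p(56/11) = −10/121. s₃ = (56/11) − (−10/121)·((56/11) − 6)/((−10/121) − 10) = 311/61.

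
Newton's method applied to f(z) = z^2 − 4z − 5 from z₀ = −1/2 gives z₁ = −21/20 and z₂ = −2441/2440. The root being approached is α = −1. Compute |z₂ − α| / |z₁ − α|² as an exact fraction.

10/61

z₁ − α = −21/20 − (−1) = −21/20 + 1 = −1/20, so |z₁ − α| = 1/20.
z₂ − α = −2441/2440 − (−1) = −2441/2440 + 1 = −1/2440, so |z₂ − α| = 1/2440.
|z₁ − α|² = 1/400.
Ratio = (1/2440) / (1/400) = 10/61.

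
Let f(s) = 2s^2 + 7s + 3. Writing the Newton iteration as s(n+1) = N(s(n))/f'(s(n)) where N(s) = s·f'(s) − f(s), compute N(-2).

f'(s) = 4s + 7.
N(s) = s·f'(s) − f(s) = s·(4s + 7) − (2s^2 + 7s + 3) = 2s^2 − 3.
N(-2) = 5.

5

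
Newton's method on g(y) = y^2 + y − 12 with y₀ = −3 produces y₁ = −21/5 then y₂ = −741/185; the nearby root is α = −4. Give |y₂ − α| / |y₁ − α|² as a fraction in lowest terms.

y₁ − α = −21/5 − (−4) = −21/5 + 4 = −1/5, so |y₁ − α| = 1/5.
y₂ − α = −741/185 − (−4) = −741/185 + 4 = −1/185, so |y₂ − α| = 1/185.
|y₁ − α|² = 1/25.
Ratio = (1/185) / (1/25) = 5/37.

5/37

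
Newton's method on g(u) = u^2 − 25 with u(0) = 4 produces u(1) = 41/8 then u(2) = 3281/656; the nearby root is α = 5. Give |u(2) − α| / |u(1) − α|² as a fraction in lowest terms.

4/41

u(1) − α = 41/8 − 5 = 1/8, so |u(1) − α| = 1/8.
u(2) − α = 3281/656 − 5 = 1/656, so |u(2) − α| = 1/656.
|u(1) − α|² = 1/64.
Ratio = (1/656) / (1/64) = 4/41.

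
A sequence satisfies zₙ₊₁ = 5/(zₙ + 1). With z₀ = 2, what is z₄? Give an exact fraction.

115/63

z₁ = 5/(2 + 1) = 5/3.
z₂ = 5/(5/3 + 1) = 15/8.
z₃ = 5/(15/8 + 1) = 40/23.
z₄ = 5/(40/23 + 1) = 115/63.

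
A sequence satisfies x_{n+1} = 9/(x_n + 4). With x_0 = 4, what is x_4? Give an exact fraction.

2124/1313

x_1 = 9/(4 + 4) = 9/8.
x_2 = 9/(9/8 + 4) = 72/41.
x_3 = 9/(72/41 + 4) = 369/236.
x_4 = 9/(369/236 + 4) = 2124/1313.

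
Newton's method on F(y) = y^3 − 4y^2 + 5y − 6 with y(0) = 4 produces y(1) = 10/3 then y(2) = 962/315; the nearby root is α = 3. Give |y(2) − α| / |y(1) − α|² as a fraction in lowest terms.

y(1) − α = 10/3 − 3 = 1/3, so |y(1) − α| = 1/3.
y(2) − α = 962/315 − 3 = 17/315, so |y(2) − α| = 17/315.
|y(1) − α|² = 1/9.
Ratio = (17/315) / (1/9) = 17/35.

17/35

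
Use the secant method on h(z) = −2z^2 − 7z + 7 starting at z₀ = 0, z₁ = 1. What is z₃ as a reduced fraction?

77/95

h(0) = 7, h(1) = −2. z₂ = 1 − (−2)·(1 − 0)/((−2) − 7) = 7/9.
h(1) = −2, h(7/9) = 28/81. z₃ = (7/9) − (28/81)·((7/9) − 1)/((28/81) − (−2)) = 77/95.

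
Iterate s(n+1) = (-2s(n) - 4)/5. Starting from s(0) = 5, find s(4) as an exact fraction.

-268/625

s(1) = (-2·5 - 4)/5 = -14/5.
s(2) = (-2·(-14/5) - 4)/5 = 8/25.
s(3) = (-2·(8/25) - 4)/5 = -116/125.
s(4) = (-2·(-116/125) - 4)/5 = -268/625.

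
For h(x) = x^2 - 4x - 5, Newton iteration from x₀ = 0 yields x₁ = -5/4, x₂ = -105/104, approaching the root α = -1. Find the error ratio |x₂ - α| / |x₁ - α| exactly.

x₁ - α = -5/4 - (-1) = -5/4 + 1 = -1/4, so |x₁ - α| = 1/4.
x₂ - α = -105/104 - (-1) = -105/104 + 1 = -1/104, so |x₂ - α| = 1/104.
Ratio = (1/104) / (1/4) = 1/26.

1/26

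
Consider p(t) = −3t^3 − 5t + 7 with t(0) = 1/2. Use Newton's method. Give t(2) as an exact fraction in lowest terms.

p'(t) = −9t^2 − 5.
p(1/2) = 33/8, p'(1/2) = −29/4, so t(1) = (1/2) − (33/8)/(−29/4) = 31/29.
p(31/29) = −49005/24389, p'(31/29) = −12854/841, so t(2) = (31/29) − (−49005/24389)/(−12854/841) = 349469/372766.

349469/372766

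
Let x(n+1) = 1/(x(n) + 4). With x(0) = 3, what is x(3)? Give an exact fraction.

x(1) = 1/(3 + 4) = 1/7.
x(2) = 1/(1/7 + 4) = 7/29.
x(3) = 1/(7/29 + 4) = 29/123.

29/123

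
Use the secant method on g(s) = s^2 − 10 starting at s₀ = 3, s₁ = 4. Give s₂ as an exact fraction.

22/7

g(3) = −1, g(4) = 6. s₂ = 4 − 6·(4 − 3)/(6 − (−1)) = 22/7.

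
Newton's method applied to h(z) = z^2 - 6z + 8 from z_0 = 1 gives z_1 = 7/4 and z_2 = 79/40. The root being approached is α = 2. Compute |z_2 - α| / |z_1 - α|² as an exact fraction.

z_1 - α = 7/4 - 2 = -1/4, so |z_1 - α| = 1/4.
z_2 - α = 79/40 - 2 = -1/40, so |z_2 - α| = 1/40.
|z_1 - α|² = 1/16.
Ratio = (1/40) / (1/16) = 2/5.

2/5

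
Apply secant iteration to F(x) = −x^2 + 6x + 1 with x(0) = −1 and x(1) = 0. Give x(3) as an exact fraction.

F(−1) = −6, F(0) = 1. x(2) = 0 − 1·(0 − (−1))/(1 − (−6)) = −1/7.
F(0) = 1, F(−1/7) = 6/49. x(3) = (−1/7) − (6/49)·((−1/7) − 0)/((6/49) − 1) = −7/43.

−7/43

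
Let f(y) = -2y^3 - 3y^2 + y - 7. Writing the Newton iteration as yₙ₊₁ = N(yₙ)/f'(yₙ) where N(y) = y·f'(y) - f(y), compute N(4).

f'(y) = -6y^2 - 6y + 1.
N(y) = y·f'(y) - f(y) = y·(-6y^2 - 6y + 1) - (-2y^3 - 3y^2 + y - 7) = -4y^3 - 3y^2 + 7.
N(4) = -297.

-297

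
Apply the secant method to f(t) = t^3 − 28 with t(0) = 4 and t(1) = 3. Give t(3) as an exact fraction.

f(4) = 36, f(3) = −1. t(2) = 3 − (−1)·(3 − 4)/((−1) − 36) = 112/37.
f(3) = −1, f(112/37) = −13356/50653. t(3) = (112/37) − (−13356/50653)·((112/37) − 3)/((−13356/50653) − (−1)) = 113260/37297.

113260/37297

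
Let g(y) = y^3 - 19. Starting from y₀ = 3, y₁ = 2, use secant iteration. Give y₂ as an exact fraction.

g(3) = 8, g(2) = -11. y₂ = 2 - (-11)·(2 - 3)/((-11) - 8) = 49/19.

49/19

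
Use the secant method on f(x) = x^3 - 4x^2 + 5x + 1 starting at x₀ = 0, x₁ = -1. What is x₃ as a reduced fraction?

f(0) = 1, f(-1) = -9. x₂ = (-1) - (-9)·((-1) - 0)/((-9) - 1) = -1/10.
f(-1) = -9, f(-1/10) = 459/1000. x₃ = (-1/10) - (459/1000)·((-1/10) - (-1))/((459/1000) - (-9)) = -151/1051.

-151/1051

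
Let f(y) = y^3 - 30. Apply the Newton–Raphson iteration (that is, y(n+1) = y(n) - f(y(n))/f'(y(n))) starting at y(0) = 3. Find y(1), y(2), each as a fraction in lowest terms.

f'(y) = 3y^2.
f(3) = -3, f'(3) = 27, so y(1) = 3 - (-3)/27 = 28/9.
f(28/9) = 82/729, f'(28/9) = 784/27, so y(2) = (28/9) - (82/729)/(784/27) = 32887/10584.

y(1) = 28/9, y(2) = 32887/10584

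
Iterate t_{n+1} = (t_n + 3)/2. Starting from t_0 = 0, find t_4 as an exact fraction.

45/16

t_1 = (0 + 3)/2 = 3/2.
t_2 = ((3/2) + 3)/2 = 9/4.
t_3 = ((9/4) + 3)/2 = 21/8.
t_4 = ((21/8) + 3)/2 = 45/16.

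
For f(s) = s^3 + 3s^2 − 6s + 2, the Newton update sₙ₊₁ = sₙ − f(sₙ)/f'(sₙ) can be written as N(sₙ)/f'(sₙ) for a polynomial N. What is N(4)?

174

f'(s) = 3s^2 + 6s − 6.
N(s) = s·f'(s) − f(s) = s·(3s^2 + 6s − 6) − (s^3 + 3s^2 − 6s + 2) = 2s^3 + 3s^2 − 2.
N(4) = 174.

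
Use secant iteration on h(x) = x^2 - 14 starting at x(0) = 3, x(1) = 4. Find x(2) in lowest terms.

26/7

h(3) = -5, h(4) = 2. x(2) = 4 - 2·(4 - 3)/(2 - (-5)) = 26/7.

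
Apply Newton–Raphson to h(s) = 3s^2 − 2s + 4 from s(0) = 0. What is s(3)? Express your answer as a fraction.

−26/35

h'(s) = 6s − 2.
h(0) = 4, h'(0) = −2, so s(1) = 0 − 4/(−2) = 2.
h(2) = 12, h'(2) = 10, so s(2) = 2 − 12/10 = 4/5.
h(4/5) = 108/25, h'(4/5) = 14/5, so s(3) = (4/5) − (108/25)/(14/5) = −26/35.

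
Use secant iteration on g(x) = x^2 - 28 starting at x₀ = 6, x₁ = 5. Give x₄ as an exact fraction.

g(6) = 8, g(5) = -3. x₂ = 5 - (-3)·(5 - 6)/((-3) - 8) = 58/11.
g(5) = -3, g(58/11) = -24/121. x₃ = (58/11) - (-24/121)·((58/11) - 5)/((-24/121) - (-3)) = 598/113.
g(58/11) = -24/121, g(598/113) = 72/12769. x₄ = (598/113) - (72/12769)·((598/113) - (58/11))/((72/12769) - (-24/121)) = 17372/3283.

17372/3283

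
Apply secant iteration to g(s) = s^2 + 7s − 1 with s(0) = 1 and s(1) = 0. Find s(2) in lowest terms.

1/8

g(1) = 7, g(0) = −1. s(2) = 0 − (−1)·(0 − 1)/((−1) − 7) = 1/8.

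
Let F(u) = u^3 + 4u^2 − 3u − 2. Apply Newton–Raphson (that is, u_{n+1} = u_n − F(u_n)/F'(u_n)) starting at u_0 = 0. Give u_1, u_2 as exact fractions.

u_1 = −2/3, u_2 = −86/189

F'(u) = 3u^2 + 8u − 3.
F(0) = −2, F'(0) = −3, so u_1 = 0 − (−2)/(−3) = −2/3.
F(−2/3) = 40/27, F'(−2/3) = −7, so u_2 = (−2/3) − (40/27)/(−7) = −86/189.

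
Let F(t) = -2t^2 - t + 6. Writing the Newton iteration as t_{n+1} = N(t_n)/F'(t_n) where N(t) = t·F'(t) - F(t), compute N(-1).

F'(t) = -4t - 1.
N(t) = t·F'(t) - F(t) = t·(-4t - 1) - (-2t^2 - t + 6) = -2t^2 - 6.
N(-1) = -8.

-8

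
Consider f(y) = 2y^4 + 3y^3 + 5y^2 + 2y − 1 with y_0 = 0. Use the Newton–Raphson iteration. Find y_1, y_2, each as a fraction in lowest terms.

f'(y) = 8y^3 + 9y^2 + 10y + 2.
f(0) = −1, f'(0) = 2, so y_1 = 0 − (−1)/2 = 1/2.
f(1/2) = 7/4, f'(1/2) = 41/4, so y_2 = (1/2) − (7/4)/(41/4) = 27/82.

y_1 = 1/2, y_2 = 27/82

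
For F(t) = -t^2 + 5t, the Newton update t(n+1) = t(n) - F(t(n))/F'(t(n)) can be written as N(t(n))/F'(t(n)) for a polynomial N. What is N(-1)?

-1

F'(t) = -2t + 5.
N(t) = t·F'(t) - F(t) = t·(-2t + 5) - (-t^2 + 5t) = -t^2.
N(-1) = -1.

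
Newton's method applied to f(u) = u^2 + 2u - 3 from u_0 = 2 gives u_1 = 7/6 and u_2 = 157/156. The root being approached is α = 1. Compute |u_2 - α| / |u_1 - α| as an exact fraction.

1/26

u_1 - α = 7/6 - 1 = 1/6, so |u_1 - α| = 1/6.
u_2 - α = 157/156 - 1 = 1/156, so |u_2 - α| = 1/156.
Ratio = (1/156) / (1/6) = 1/26.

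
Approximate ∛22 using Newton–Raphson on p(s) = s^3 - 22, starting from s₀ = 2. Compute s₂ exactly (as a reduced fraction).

p'(s) = 3s^2.
p(2) = -14, p'(2) = 12, so s₁ = 2 - (-14)/12 = 19/6.
p(19/6) = 2107/216, p'(19/6) = 361/12, so s₂ = (19/6) - (2107/216)/(361/12) = 9235/3249.

9235/3249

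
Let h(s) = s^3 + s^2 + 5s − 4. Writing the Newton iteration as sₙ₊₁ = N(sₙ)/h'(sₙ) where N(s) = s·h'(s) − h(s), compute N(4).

148

h'(s) = 3s^2 + 2s + 5.
N(s) = s·h'(s) − h(s) = s·(3s^2 + 2s + 5) − (s^3 + s^2 + 5s − 4) = 2s^3 + s^2 + 4.
N(4) = 148.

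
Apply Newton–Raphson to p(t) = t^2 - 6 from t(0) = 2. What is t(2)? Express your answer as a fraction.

p'(t) = 2t.
p(2) = -2, p'(2) = 4, so t(1) = 2 - (-2)/4 = 5/2.
p(5/2) = 1/4, p'(5/2) = 5, so t(2) = (5/2) - (1/4)/5 = 49/20.

49/20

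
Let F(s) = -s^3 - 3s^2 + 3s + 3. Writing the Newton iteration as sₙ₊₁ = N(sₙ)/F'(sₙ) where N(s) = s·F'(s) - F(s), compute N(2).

-31

F'(s) = -3s^2 - 6s + 3.
N(s) = s·F'(s) - F(s) = s·(-3s^2 - 6s + 3) - (-s^3 - 3s^2 + 3s + 3) = -2s^3 - 3s^2 - 3.
N(2) = -31.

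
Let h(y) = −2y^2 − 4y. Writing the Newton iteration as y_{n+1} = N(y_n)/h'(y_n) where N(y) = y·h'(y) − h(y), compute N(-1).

−2

h'(y) = −4y − 4.
N(y) = y·h'(y) − h(y) = y·(−4y − 4) − (−2y^2 − 4y) = −2y^2.
N(-1) = −2.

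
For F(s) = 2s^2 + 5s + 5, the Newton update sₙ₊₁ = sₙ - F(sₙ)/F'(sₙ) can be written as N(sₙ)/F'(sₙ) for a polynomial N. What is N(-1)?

F'(s) = 4s + 5.
N(s) = s·F'(s) - F(s) = s·(4s + 5) - (2s^2 + 5s + 5) = 2s^2 - 5.
N(-1) = -3.

-3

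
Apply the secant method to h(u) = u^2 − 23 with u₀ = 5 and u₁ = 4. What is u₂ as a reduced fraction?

43/9

h(5) = 2, h(4) = −7. u₂ = 4 − (−7)·(4 − 5)/((−7) − 2) = 43/9.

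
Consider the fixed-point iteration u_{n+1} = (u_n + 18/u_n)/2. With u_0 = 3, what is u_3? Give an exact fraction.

577/136

u_1 = (3 + 18/3)/2 = 9/2.
u_2 = (9/2 + 18/(9/2))/2 = 17/4.
u_3 = (17/4 + 18/(17/4))/2 = 577/136.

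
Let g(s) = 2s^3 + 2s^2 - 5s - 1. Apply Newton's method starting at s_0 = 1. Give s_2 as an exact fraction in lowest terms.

g'(s) = 6s^2 + 4s - 5.
g(1) = -2, g'(1) = 5, so s_1 = 1 - (-2)/5 = 7/5.
g(7/5) = 176/125, g'(7/5) = 309/25, so s_2 = (7/5) - (176/125)/(309/25) = 1987/1545.

1987/1545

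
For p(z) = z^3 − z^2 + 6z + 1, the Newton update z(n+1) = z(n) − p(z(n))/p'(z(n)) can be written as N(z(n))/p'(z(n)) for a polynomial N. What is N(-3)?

p'(z) = 3z^2 − 2z + 6.
N(z) = z·p'(z) − p(z) = z·(3z^2 − 2z + 6) − (z^3 − z^2 + 6z + 1) = 2z^3 − z^2 − 1.
N(-3) = −64.

−64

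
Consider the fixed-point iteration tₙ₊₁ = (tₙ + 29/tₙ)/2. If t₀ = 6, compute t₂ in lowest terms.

8401/1560

t₁ = (6 + 29/6)/2 = 65/12.
t₂ = (65/12 + 29/(65/12))/2 = 8401/1560.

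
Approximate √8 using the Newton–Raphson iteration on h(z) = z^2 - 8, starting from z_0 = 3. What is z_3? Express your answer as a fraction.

h'(z) = 2z.
h(3) = 1, h'(3) = 6, so z_1 = 3 - 1/6 = 17/6.
h(17/6) = 1/36, h'(17/6) = 17/3, so z_2 = (17/6) - (1/36)/(17/3) = 577/204.
h(577/204) = 1/41616, h'(577/204) = 577/102, so z_3 = (577/204) - (1/41616)/(577/102) = 665857/235416.

665857/235416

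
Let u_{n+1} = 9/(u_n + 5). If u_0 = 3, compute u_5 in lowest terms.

18234/12983

u_1 = 9/(3 + 5) = 9/8.
u_2 = 9/(9/8 + 5) = 72/49.
u_3 = 9/(72/49 + 5) = 441/317.
u_4 = 9/(441/317 + 5) = 2853/2026.
u_5 = 9/(2853/2026 + 5) = 18234/12983.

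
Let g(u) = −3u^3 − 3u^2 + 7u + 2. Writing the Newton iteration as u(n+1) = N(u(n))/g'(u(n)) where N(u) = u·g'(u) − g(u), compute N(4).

g'(u) = −9u^2 − 6u + 7.
N(u) = u·g'(u) − g(u) = u·(−9u^2 − 6u + 7) − (−3u^3 − 3u^2 + 7u + 2) = −6u^3 − 3u^2 − 2.
N(4) = −434.

−434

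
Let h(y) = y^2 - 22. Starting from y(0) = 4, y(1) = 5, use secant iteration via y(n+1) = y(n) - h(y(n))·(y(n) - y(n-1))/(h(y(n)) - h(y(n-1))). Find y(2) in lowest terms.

h(4) = -6, h(5) = 3. y(2) = 5 - 3·(5 - 4)/(3 - (-6)) = 14/3.

14/3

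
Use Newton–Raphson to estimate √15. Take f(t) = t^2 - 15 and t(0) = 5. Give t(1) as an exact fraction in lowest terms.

4

f'(t) = 2t.
f(5) = 10, f'(5) = 10, so t(1) = 5 - 10/10 = 4.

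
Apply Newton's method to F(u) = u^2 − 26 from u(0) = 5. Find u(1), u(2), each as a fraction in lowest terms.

F'(u) = 2u.
F(5) = −1, F'(5) = 10, so u(1) = 5 − (−1)/10 = 51/10.
F(51/10) = 1/100, F'(51/10) = 51/5, so u(2) = (51/10) − (1/100)/(51/5) = 5201/1020.

u(1) = 51/10, u(2) = 5201/1020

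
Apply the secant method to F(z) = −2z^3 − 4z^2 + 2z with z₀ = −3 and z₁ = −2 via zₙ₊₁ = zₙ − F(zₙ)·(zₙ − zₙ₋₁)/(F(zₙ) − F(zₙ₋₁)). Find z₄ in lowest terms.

−1039554/432449

F(−3) = 12, F(−2) = −4. z₂ = (−2) − (−4)·((−2) − (−3))/((−4) − 12) = −9/4.
F(−2) = −4, F(−9/4) = −63/32. z₃ = (−9/4) − (−63/32)·((−9/4) − (−2))/((−63/32) − (−4)) = −162/65.
F(−9/4) = −63/32, F(−162/65) = 310716/274625. z₄ = (−162/65) − (310716/274625)·((−162/65) − (−9/4))/((310716/274625) − (−63/32)) = −1039554/432449.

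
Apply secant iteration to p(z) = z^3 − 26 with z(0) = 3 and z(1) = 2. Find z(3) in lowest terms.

3319/1118

p(3) = 1, p(2) = −18. z(2) = 2 − (−18)·(2 − 3)/((−18) − 1) = 56/19.
p(2) = −18, p(56/19) = −2718/6859. z(3) = (56/19) − (−2718/6859)·((56/19) − 2)/((−2718/6859) − (−18)) = 3319/1118.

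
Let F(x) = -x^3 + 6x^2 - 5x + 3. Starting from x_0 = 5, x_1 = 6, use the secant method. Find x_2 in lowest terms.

F(5) = 3, F(6) = -27. x_2 = 6 - (-27)·(6 - 5)/((-27) - 3) = 51/10.

51/10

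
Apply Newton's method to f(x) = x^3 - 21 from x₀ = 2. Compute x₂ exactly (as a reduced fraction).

f'(x) = 3x^2.
f(2) = -13, f'(2) = 12, so x₁ = 2 - (-13)/12 = 37/12.
f(37/12) = 14365/1728, f'(37/12) = 1369/48, so x₂ = (37/12) - (14365/1728)/(1369/48) = 68797/24642.

68797/24642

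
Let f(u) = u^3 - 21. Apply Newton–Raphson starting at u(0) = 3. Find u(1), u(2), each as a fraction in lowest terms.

f'(u) = 3u^2.
f(3) = 6, f'(3) = 27, so u(1) = 3 - 6/27 = 25/9.
f(25/9) = 316/729, f'(25/9) = 625/27, so u(2) = (25/9) - (316/729)/(625/27) = 46559/16875.

u(1) = 25/9, u(2) = 46559/16875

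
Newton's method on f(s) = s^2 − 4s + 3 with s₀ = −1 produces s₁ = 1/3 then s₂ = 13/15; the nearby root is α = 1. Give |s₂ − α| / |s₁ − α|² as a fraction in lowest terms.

3/10

s₁ − α = 1/3 − 1 = −2/3, so |s₁ − α| = 2/3.
s₂ − α = 13/15 − 1 = −2/15, so |s₂ − α| = 2/15.
|s₁ − α|² = 4/9.
Ratio = (2/15) / (4/9) = 3/10.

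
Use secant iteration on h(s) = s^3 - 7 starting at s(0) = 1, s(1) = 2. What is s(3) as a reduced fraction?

h(1) = -6, h(2) = 1. s(2) = 2 - 1·(2 - 1)/(1 - (-6)) = 13/7.
h(2) = 1, h(13/7) = -204/343. s(3) = (13/7) - (-204/343)·((13/7) - 2)/((-204/343) - 1) = 1045/547.

1045/547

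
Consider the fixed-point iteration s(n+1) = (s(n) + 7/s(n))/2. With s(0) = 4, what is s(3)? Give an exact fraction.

s(1) = (4 + 7/4)/2 = 23/8.
s(2) = (23/8 + 7/(23/8))/2 = 977/368.
s(3) = (977/368 + 7/(977/368))/2 = 1902497/719072.

1902497/719072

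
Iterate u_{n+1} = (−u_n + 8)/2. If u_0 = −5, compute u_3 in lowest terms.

29/8

u_1 = (−(−5) + 8)/2 = 13/2.
u_2 = (−(13/2) + 8)/2 = 3/4.
u_3 = (−(3/4) + 8)/2 = 29/8.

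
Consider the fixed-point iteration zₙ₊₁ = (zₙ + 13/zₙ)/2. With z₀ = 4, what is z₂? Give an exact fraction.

z₁ = (4 + 13/4)/2 = 29/8.
z₂ = (29/8 + 13/(29/8))/2 = 1673/464.

1673/464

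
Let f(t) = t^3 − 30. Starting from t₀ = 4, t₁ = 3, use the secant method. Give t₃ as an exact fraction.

39340/12657

f(4) = 34, f(3) = −3. t₂ = 3 − (−3)·(3 − 4)/((−3) − 34) = 114/37.
f(3) = −3, f(114/37) = −38046/50653. t₃ = (114/37) − (−38046/50653)·((114/37) − 3)/((−38046/50653) − (−3)) = 39340/12657.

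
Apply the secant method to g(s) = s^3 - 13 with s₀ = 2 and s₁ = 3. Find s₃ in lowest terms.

17593/7549

g(2) = -5, g(3) = 14. s₂ = 3 - 14·(3 - 2)/(14 - (-5)) = 43/19.
g(3) = 14, g(43/19) = -9660/6859. s₃ = (43/19) - (-9660/6859)·((43/19) - 3)/((-9660/6859) - 14) = 17593/7549.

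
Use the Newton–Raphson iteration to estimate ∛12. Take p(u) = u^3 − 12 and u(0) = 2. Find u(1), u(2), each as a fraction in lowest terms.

p'(u) = 3u^2.
p(2) = −4, p'(2) = 12, so u(1) = 2 − (−4)/12 = 7/3.
p(7/3) = 19/27, p'(7/3) = 49/3, so u(2) = (7/3) − (19/27)/(49/3) = 1010/441.

u(1) = 7/3, u(2) = 1010/441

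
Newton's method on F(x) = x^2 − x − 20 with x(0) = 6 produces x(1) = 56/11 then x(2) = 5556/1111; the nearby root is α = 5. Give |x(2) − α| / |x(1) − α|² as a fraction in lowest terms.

11/101

x(1) − α = 56/11 − 5 = 1/11, so |x(1) − α| = 1/11.
x(2) − α = 5556/1111 − 5 = 1/1111, so |x(2) − α| = 1/1111.
|x(1) − α|² = 1/121.
Ratio = (1/1111) / (1/121) = 11/101.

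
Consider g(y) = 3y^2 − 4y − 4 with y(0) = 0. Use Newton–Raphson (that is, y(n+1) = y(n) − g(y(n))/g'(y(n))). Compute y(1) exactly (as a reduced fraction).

g'(y) = 6y − 4.
g(0) = −4, g'(0) = −4, so y(1) = 0 − (−4)/(−4) = −1.

−1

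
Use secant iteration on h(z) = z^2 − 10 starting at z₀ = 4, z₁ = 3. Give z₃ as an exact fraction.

136/43

h(4) = 6, h(3) = −1. z₂ = 3 − (−1)·(3 − 4)/((−1) − 6) = 22/7.
h(3) = −1, h(22/7) = −6/49. z₃ = (22/7) − (−6/49)·((22/7) − 3)/((−6/49) − (−1)) = 136/43.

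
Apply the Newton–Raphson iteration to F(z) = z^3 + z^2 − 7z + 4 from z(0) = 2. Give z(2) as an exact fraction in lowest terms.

7580/4401

F'(z) = 3z^2 + 2z − 7.
F(2) = 2, F'(2) = 9, so z(1) = 2 − 2/9 = 16/9.
F(16/9) = 244/729, F'(16/9) = 163/27, so z(2) = (16/9) − (244/729)/(163/27) = 7580/4401.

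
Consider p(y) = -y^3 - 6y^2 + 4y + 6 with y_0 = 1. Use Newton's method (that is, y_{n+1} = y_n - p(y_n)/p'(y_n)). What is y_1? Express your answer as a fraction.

14/11

p'(y) = -3y^2 - 12y + 4.
p(1) = 3, p'(1) = -11, so y_1 = 1 - 3/(-11) = 14/11.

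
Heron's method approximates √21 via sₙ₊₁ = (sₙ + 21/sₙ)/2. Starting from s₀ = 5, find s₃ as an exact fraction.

277727/60605

s₁ = (5 + 21/5)/2 = 23/5.
s₂ = (23/5 + 21/(23/5))/2 = 527/115.
s₃ = (527/115 + 21/(527/115))/2 = 277727/60605.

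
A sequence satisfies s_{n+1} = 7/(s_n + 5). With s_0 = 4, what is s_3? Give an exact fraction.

s_1 = 7/(4 + 5) = 7/9.
s_2 = 7/(7/9 + 5) = 63/52.
s_3 = 7/(63/52 + 5) = 364/323.

364/323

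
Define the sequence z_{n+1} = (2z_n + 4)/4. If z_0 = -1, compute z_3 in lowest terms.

z_1 = (2·(-1) + 4)/4 = 1/2.
z_2 = (2·(1/2) + 4)/4 = 5/4.
z_3 = (2·(5/4) + 4)/4 = 13/8.

13/8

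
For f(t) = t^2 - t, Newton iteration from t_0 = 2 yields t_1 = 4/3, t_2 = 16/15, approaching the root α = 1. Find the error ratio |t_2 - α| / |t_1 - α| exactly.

1/5

t_1 - α = 4/3 - 1 = 1/3, so |t_1 - α| = 1/3.
t_2 - α = 16/15 - 1 = 1/15, so |t_2 - α| = 1/15.
Ratio = (1/15) / (1/3) = 1/5.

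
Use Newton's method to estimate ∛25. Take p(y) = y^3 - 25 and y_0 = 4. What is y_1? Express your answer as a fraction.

p'(y) = 3y^2.
p(4) = 39, p'(4) = 48, so y_1 = 4 - 39/48 = 51/16.

51/16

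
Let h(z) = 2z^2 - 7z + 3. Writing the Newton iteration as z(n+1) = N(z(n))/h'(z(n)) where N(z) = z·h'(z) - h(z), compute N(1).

-1

h'(z) = 4z - 7.
N(z) = z·h'(z) - h(z) = z·(4z - 7) - (2z^2 - 7z + 3) = 2z^2 - 3.
N(1) = -1.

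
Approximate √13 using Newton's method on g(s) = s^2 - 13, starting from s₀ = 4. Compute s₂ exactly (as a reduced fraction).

g'(s) = 2s.
g(4) = 3, g'(4) = 8, so s₁ = 4 - 3/8 = 29/8.
g(29/8) = 9/64, g'(29/8) = 29/4, so s₂ = (29/8) - (9/64)/(29/4) = 1673/464.

1673/464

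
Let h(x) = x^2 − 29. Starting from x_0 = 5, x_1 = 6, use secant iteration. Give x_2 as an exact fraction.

h(5) = −4, h(6) = 7. x_2 = 6 − 7·(6 − 5)/(7 − (−4)) = 59/11.

59/11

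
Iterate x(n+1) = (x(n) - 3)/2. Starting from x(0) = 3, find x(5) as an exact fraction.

x(1) = (3 - 3)/2 = 0.
x(2) = (0 - 3)/2 = -3/2.
x(3) = ((-3/2) - 3)/2 = -9/4.
x(4) = ((-9/4) - 3)/2 = -21/8.
x(5) = ((-21/8) - 3)/2 = -45/16.

-45/16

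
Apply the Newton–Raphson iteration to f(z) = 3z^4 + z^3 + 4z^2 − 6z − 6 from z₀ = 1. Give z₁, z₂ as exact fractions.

f'(z) = 12z^3 + 3z^2 + 8z − 6.
f(1) = −4, f'(1) = 17, so z₁ = 1 − (−4)/17 = 21/17.
f(21/17) = 130512/83521, f'(21/17) = 152697/4913, so z₂ = (21/17) − (130512/83521)/(152697/4913) = 1025375/865283.

z₁ = 21/17, z₂ = 1025375/865283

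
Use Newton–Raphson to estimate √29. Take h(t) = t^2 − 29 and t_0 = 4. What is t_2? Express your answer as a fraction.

3881/720

h'(t) = 2t.
h(4) = −13, h'(4) = 8, so t_1 = 4 − (−13)/8 = 45/8.
h(45/8) = 169/64, h'(45/8) = 45/4, so t_2 = (45/8) − (169/64)/(45/4) = 3881/720.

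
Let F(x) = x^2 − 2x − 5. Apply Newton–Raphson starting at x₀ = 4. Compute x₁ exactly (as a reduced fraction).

F'(x) = 2x − 2.
F(4) = 3, F'(4) = 6, so x₁ = 4 − 3/6 = 7/2.

7/2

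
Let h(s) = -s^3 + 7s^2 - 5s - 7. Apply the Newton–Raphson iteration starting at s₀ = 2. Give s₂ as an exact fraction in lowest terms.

11698/6809

h'(s) = -3s^2 + 14s - 5.
h(2) = 3, h'(2) = 11, so s₁ = 2 - 3/11 = 19/11.
h(19/11) = 126/1331, h'(19/11) = 1238/121, so s₂ = (19/11) - (126/1331)/(1238/121) = 11698/6809.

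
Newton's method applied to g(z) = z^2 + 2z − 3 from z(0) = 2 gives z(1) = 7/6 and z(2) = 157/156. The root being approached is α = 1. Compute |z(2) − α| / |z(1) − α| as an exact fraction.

1/26

z(1) − α = 7/6 − 1 = 1/6, so |z(1) − α| = 1/6.
z(2) − α = 157/156 − 1 = 1/156, so |z(2) − α| = 1/156.
Ratio = (1/156) / (1/6) = 1/26.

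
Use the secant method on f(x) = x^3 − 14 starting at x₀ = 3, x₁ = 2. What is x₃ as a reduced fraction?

f(3) = 13, f(2) = −6. x₂ = 2 − (−6)·(2 − 3)/((−6) − 13) = 44/19.
f(2) = −6, f(44/19) = −10842/6859. x₃ = (44/19) − (−10842/6859)·((44/19) − 2)/((−10842/6859) − (−6)) = 2045/842.

2045/842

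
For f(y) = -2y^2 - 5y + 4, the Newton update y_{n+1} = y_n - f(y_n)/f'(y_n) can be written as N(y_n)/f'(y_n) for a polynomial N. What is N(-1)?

f'(y) = -4y - 5.
N(y) = y·f'(y) - f(y) = y·(-4y - 5) - (-2y^2 - 5y + 4) = -2y^2 - 4.
N(-1) = -6.

-6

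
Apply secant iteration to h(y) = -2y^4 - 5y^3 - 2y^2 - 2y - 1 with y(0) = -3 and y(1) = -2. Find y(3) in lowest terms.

h(-3) = -40, h(-2) = 3. y(2) = (-2) - 3·((-2) - (-3))/(3 - (-40)) = -89/43.
h(-2) = 3, h(-89/43) = 7525440/3418801. y(3) = (-89/43) - (7525440/3418801)·((-89/43) - (-2))/((7525440/3418801) - 3) = -2059163/910321.

-2059163/910321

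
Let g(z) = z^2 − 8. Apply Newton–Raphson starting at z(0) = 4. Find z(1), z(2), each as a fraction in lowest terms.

g'(z) = 2z.
g(4) = 8, g'(4) = 8, so z(1) = 4 − 8/8 = 3.
g(3) = 1, g'(3) = 6, so z(2) = 3 − 1/6 = 17/6.

z(1) = 3, z(2) = 17/6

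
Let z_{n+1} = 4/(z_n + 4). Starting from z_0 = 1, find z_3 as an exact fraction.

24/29

z_1 = 4/(1 + 4) = 4/5.
z_2 = 4/(4/5 + 4) = 5/6.
z_3 = 4/(5/6 + 4) = 24/29.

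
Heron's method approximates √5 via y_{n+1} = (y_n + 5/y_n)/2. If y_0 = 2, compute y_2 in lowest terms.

y_1 = (2 + 5/2)/2 = 9/4.
y_2 = (9/4 + 5/(9/4))/2 = 161/72.

161/72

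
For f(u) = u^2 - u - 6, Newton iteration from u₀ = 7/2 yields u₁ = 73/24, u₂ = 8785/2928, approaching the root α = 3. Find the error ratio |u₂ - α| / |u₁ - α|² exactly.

u₁ - α = 73/24 - 3 = 1/24, so |u₁ - α| = 1/24.
u₂ - α = 8785/2928 - 3 = 1/2928, so |u₂ - α| = 1/2928.
|u₁ - α|² = 1/576.
Ratio = (1/2928) / (1/576) = 12/61.

12/61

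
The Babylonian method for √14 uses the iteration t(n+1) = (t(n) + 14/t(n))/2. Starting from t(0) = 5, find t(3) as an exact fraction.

t(1) = (5 + 14/5)/2 = 39/10.
t(2) = (39/10 + 14/(39/10))/2 = 2921/780.
t(3) = (2921/780 + 14/(2921/780))/2 = 17049841/4556760.

17049841/4556760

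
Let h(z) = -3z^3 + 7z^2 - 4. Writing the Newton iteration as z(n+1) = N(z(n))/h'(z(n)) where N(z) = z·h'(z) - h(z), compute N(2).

-16

h'(z) = -9z^2 + 14z.
N(z) = z·h'(z) - h(z) = z·(-9z^2 + 14z) - (-3z^3 + 7z^2 - 4) = -6z^3 + 7z^2 + 4.
N(2) = -16.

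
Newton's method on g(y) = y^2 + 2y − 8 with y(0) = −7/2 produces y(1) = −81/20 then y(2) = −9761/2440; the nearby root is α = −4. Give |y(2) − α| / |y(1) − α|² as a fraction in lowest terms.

y(1) − α = −81/20 − (−4) = −81/20 + 4 = −1/20, so |y(1) − α| = 1/20.
y(2) − α = −9761/2440 − (−4) = −9761/2440 + 4 = −1/2440, so |y(2) − α| = 1/2440.
|y(1) − α|² = 1/400.
Ratio = (1/2440) / (1/400) = 10/61.

10/61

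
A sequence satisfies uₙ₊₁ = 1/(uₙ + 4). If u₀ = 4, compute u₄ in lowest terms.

140/593

u₁ = 1/(4 + 4) = 1/8.
u₂ = 1/(1/8 + 4) = 8/33.
u₃ = 1/(8/33 + 4) = 33/140.
u₄ = 1/(33/140 + 4) = 140/593.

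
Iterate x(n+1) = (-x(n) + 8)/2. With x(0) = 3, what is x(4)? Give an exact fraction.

x(1) = (-3 + 8)/2 = 5/2.
x(2) = (-(5/2) + 8)/2 = 11/4.
x(3) = (-(11/4) + 8)/2 = 21/8.
x(4) = (-(21/8) + 8)/2 = 43/16.

43/16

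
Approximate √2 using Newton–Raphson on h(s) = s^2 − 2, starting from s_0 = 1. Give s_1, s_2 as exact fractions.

s_1 = 3/2, s_2 = 17/12

h'(s) = 2s.
h(1) = −1, h'(1) = 2, so s_1 = 1 − (−1)/2 = 3/2.
h(3/2) = 1/4, h'(3/2) = 3, so s_2 = (3/2) − (1/4)/3 = 17/12.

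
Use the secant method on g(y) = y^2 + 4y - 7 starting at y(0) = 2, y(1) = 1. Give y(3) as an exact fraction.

29/22

g(2) = 5, g(1) = -2. y(2) = 1 - (-2)·(1 - 2)/((-2) - 5) = 9/7.
g(1) = -2, g(9/7) = -10/49. y(3) = (9/7) - (-10/49)·((9/7) - 1)/((-10/49) - (-2)) = 29/22.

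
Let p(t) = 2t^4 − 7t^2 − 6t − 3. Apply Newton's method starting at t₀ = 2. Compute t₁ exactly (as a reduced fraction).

p'(t) = 8t^3 − 14t − 6.
p(2) = −11, p'(2) = 30, so t₁ = 2 − (−11)/30 = 71/30.

71/30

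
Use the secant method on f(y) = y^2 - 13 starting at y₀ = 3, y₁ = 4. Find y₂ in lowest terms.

25/7

f(3) = -4, f(4) = 3. y₂ = 4 - 3·(4 - 3)/(3 - (-4)) = 25/7.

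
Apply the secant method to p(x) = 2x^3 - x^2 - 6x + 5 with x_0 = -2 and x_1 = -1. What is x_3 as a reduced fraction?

p(-2) = -3, p(-1) = 8. x_2 = (-1) - 8·((-1) - (-2))/(8 - (-3)) = -19/11.
p(-1) = 8, p(-19/11) = 2760/1331. x_3 = (-19/11) - (2760/1331)·((-19/11) - (-1))/((2760/1331) - 8) = -977/493.

-977/493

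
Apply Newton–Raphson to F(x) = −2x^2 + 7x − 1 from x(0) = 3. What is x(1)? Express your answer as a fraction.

F'(x) = −4x + 7.
F(3) = 2, F'(3) = −5, so x(1) = 3 − 2/(−5) = 17/5.

17/5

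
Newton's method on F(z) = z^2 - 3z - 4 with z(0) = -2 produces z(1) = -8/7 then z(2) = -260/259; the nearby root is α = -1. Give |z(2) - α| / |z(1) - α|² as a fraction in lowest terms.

z(1) - α = -8/7 - (-1) = -8/7 + 1 = -1/7, so |z(1) - α| = 1/7.
z(2) - α = -260/259 - (-1) = -260/259 + 1 = -1/259, so |z(2) - α| = 1/259.
|z(1) - α|² = 1/49.
Ratio = (1/259) / (1/49) = 7/37.

7/37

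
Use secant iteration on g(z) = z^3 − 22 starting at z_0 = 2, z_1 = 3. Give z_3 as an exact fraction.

24946/8917

g(2) = −14, g(3) = 5. z_2 = 3 − 5·(3 − 2)/(5 − (−14)) = 52/19.
g(3) = 5, g(52/19) = −10290/6859. z_3 = (52/19) − (−10290/6859)·((52/19) − 3)/((−10290/6859) − 5) = 24946/8917.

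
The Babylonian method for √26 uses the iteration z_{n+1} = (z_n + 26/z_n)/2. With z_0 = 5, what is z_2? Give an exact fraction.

5201/1020

z_1 = (5 + 26/5)/2 = 51/10.
z_2 = (51/10 + 26/(51/10))/2 = 5201/1020.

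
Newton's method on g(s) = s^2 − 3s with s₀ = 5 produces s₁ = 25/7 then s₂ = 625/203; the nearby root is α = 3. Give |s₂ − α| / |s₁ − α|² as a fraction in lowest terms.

7/29

s₁ − α = 25/7 − 3 = 4/7, so |s₁ − α| = 4/7.
s₂ − α = 625/203 − 3 = 16/203, so |s₂ − α| = 16/203.
|s₁ − α|² = 16/49.
Ratio = (16/203) / (16/49) = 7/29.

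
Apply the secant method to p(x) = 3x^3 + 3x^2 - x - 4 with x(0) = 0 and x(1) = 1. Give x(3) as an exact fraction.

268/293

p(0) = -4, p(1) = 1. x(2) = 1 - 1·(1 - 0)/(1 - (-4)) = 4/5.
p(1) = 1, p(4/5) = -168/125. x(3) = (4/5) - (-168/125)·((4/5) - 1)/((-168/125) - 1) = 268/293.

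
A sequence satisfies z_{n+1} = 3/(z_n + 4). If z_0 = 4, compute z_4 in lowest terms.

492/761

z_1 = 3/(4 + 4) = 3/8.
z_2 = 3/(3/8 + 4) = 24/35.
z_3 = 3/(24/35 + 4) = 105/164.
z_4 = 3/(105/164 + 4) = 492/761.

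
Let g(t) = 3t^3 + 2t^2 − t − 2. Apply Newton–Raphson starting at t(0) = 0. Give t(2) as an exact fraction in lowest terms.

−38/27

g'(t) = 9t^2 + 4t − 1.
g(0) = −2, g'(0) = −1, so t(1) = 0 − (−2)/(−1) = −2.
g(−2) = −16, g'(−2) = 27, so t(2) = (−2) − (−16)/27 = −38/27.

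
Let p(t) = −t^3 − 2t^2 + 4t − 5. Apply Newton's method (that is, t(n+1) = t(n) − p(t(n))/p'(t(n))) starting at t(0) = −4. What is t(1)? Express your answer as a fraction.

−101/28

p'(t) = −3t^2 − 4t + 4.
p(−4) = 11, p'(−4) = −28, so t(1) = (−4) − 11/(−28) = −101/28.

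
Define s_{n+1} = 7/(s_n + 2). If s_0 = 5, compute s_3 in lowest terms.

s_1 = 7/(5 + 2) = 1.
s_2 = 7/(1 + 2) = 7/3.
s_3 = 7/(7/3 + 2) = 21/13.

21/13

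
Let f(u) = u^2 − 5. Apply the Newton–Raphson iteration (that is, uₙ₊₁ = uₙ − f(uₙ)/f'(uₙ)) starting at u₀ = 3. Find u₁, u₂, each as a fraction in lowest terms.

f'(u) = 2u.
f(3) = 4, f'(3) = 6, so u₁ = 3 − 4/6 = 7/3.
f(7/3) = 4/9, f'(7/3) = 14/3, so u₂ = (7/3) − (4/9)/(14/3) = 47/21.

u₁ = 7/3, u₂ = 47/21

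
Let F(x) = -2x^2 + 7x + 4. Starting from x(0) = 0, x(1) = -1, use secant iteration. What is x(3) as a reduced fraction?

F(0) = 4, F(-1) = -5. x(2) = (-1) - (-5)·((-1) - 0)/((-5) - 4) = -4/9.
F(-1) = -5, F(-4/9) = 40/81. x(3) = (-4/9) - (40/81)·((-4/9) - (-1))/((40/81) - (-5)) = -44/89.

-44/89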